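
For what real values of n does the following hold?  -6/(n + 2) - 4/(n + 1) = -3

Multiply both sides by (n + 2)(n + 1):
-6(n + 1) - 4(n + 2) = -3(n + 2)(n + 1).
Expand and collect terms: -3n^2 + n + 8 = 0.
By the quadratic formula, n = (-1 +/- sqrt(97)) / -6, so n ~= -1.4748 or n ~= 1.8081.
Neither value makes a denominator zero (n != -2, n != -1), so both are valid.

n = -1.4748 or n = 1.8081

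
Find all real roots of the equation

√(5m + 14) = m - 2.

Square both sides: 5m + 14 = (m - 2)².
Expand and rearrange: m² - 9m - 10 = 0.
Solving gives m = 10 or m = -1.
Check each candidate in the original equation:
  m = 10: √(64) = 8, while m - 2 = 8 — valid.
  m = -1: √(9) = 3, while m - 2 = -3 — extraneous.

m = 10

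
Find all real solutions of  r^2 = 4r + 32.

r = -4 or r = 8

Bring every term to one side: r^2 - 4r - 32 = 0.
Factor: (r - 8)(r + 4) = 0.
So r = 8 or r = -4.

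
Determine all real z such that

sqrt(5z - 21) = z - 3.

z = 5 or z = 6

Square both sides: 5z - 21 = (z - 3)^2.
Expand and rearrange: z^2 - 11z + 30 = 0.
Solving gives z = 6 or z = 5.
Check each candidate in the original equation:
  z = 6: sqrt(9) = 3, while z - 3 = 3 — valid.
  z = 5: sqrt(4) = 2, while z - 3 = 2 — valid.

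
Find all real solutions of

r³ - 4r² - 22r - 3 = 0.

r = -3 or r = -0.1401 or r = 7.1401

Possible rational roots are divisors of -3. Testing r = -3 gives 0, so (r + 3) is a factor.
Divide: r³ - 4r² - 22r - 3 = (r + 3)(r² - 7r - 1).
Apply the quadratic formula to r² - 7r - 1 = 0: r = (7 ± √53)/2, i.e. r ≈ 7.1401 or r ≈ -0.1401.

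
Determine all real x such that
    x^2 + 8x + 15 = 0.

Factor: (x + 3)(x + 5) = 0.
So x = -3 or x = -5.

x = -5 or x = -3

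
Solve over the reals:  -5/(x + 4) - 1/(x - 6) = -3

Multiply both sides by (x + 4)(x - 6):
-5(x - 6) - (x + 4) = -3(x + 4)(x - 6).
Expand and collect terms: -3x² + 12x + 46 = 0.
By the quadratic formula, x = (-12 ± √696) / -6, so x ≈ -2.397 or x ≈ 6.397.
Neither value makes a denominator zero (x ≠ -4, x ≠ 6), so both are valid.

x = -2.397 or x = 6.397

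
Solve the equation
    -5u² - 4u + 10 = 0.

u = -1.8697 or u = 1.0697

Discriminant: (-4)² − 4·(-5)·10 = 216.
Quadratic formula: u = (4 ± √216) / (-10).
So u = -3·√(6)/5 - 2/5 ≈ -1.8697 or u = -2/5 + 3·√(6)/5 ≈ 1.0697.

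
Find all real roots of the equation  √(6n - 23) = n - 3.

Square both sides: 6n - 23 = (n - 3)².
Expand and rearrange: n² - 12n + 32 = 0.
Solving gives n = 8 or n = 4.
Check each candidate in the original equation:
  n = 8: √(25) = 5, while n - 3 = 5 — valid.
  n = 4: √(1) = 1, while n - 3 = 1 — valid.

n = 4 or n = 8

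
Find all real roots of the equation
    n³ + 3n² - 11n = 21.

n = -4.4142 or n = -1.5858 or n = 3

Rearrange: n³ + 3n² - 11n - 21 = 0.
Possible rational roots are divisors of -21. Testing n = 3 gives 0, so (n - 3) is a factor.
Divide: n³ + 3n² - 11n - 21 = (n - 3)(n² + 6n + 7).
Apply the quadratic formula to n² + 6n + 7 = 0: n = (-6 ± √8)/2, i.e. n ≈ -1.5858 or n ≈ -4.4142.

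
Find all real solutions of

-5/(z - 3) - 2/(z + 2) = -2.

Multiply both sides by (z - 3)(z + 2):
-5(z + 2) - 2(z - 3) = -2(z - 3)(z + 2).
Expand and collect terms: -2z^2 + 9z + 16 = 0.
By the quadratic formula, z = (-9 +/- sqrt(209)) / -4, so z ~= -1.3642 or z ~= 5.8642.
Neither value makes a denominator zero (z != 3, z != -2), so both are valid.

z = -1.3642 or z = 5.8642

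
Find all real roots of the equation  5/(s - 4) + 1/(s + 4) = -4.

s = -4.2944 or s = 2.7944

Multiply both sides by (s - 4)(s + 4):
5(s + 4) + (s - 4) = -4(s - 4)(s + 4).
Expand and collect terms: -4s² - 6s + 48 = 0.
By the quadratic formula, s = (6 ± √804) / -8, so s ≈ -4.2944 or s ≈ 2.7944.
Neither value makes a denominator zero (s ≠ 4, s ≠ -4), so both are valid.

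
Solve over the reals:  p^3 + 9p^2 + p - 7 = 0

Possible rational roots are divisors of -7. Testing p = -1 gives 0, so (p + 1) is a factor.
Divide: p^3 + 9p^2 + p - 7 = (p + 1)(p^2 + 8p - 7).
Apply the quadratic formula to p^2 + 8p - 7 = 0: p = (-8 +/- sqrt(92))/2, i.e. p ~= 0.7958 or p ~= -8.7958.

p = -8.7958 or p = -1 or p = 0.7958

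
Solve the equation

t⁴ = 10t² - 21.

t = -2.6458 or t = -1.7321 or t = 1.7321 or t = 2.6458

Let u = t². The equation becomes u² - 10u + 21 = 0.
Factor: (u - 3)(u - 7) = 0, so u = 3 or u = 7.
t² = 3 gives t = ±√(3) ≈ ±1.7321.
t² = 7 gives t = ±√(7) ≈ ±2.6458.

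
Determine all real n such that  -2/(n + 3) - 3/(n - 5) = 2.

n = -4.1949 or n = 3.6949

Multiply both sides by (n + 3)(n - 5):
-2(n - 5) - 3(n + 3) = 2(n + 3)(n - 5).
Expand and collect terms: 2n^2 + n - 31 = 0.
By the quadratic formula, n = (-1 +/- sqrt(249)) / 4, so n ~= 3.6949 or n ~= -4.1949.
Neither value makes a denominator zero (n != -3, n != 5), so both are valid.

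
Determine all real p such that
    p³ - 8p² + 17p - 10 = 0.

p = 1 or p = 2 or p = 5

Possible rational roots are divisors of -10. Testing p = 1 gives 0, so (p - 1) is a factor.
Divide: p³ - 8p² + 17p - 10 = (p - 1)(p² - 7p + 10).
Factor the quadratic: p = 5 or p = 2.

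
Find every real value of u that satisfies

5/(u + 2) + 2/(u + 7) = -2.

Multiply both sides by (u + 2)(u + 7):
5(u + 7) + 2(u + 2) = -2(u + 2)(u + 7).
Expand and collect terms: -2u² - 25u - 67 = 0.
By the quadratic formula, u = (25 ± √89) / -4, so u ≈ -8.6085 or u ≈ -3.8915.
Neither value makes a denominator zero (u ≠ -2, u ≠ -7), so both are valid.

u = -8.6085 or u = -3.8915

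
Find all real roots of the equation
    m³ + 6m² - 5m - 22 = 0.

Possible rational roots are divisors of -22. Testing m = 2 gives 0, so (m - 2) is a factor.
Divide: m³ + 6m² - 5m - 22 = (m - 2)(m² + 8m + 11).
Apply the quadratic formula to m² + 8m + 11 = 0: m = (-8 ± √20)/2, i.e. m ≈ -1.7639 or m ≈ -6.2361.

m = -6.2361 or m = -1.7639 or m = 2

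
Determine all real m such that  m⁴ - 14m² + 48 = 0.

Let u = m². The equation becomes u² - 14u + 48 = 0.
Factor: (u - 8)(u - 6) = 0, so u = 8 or u = 6.
m² = 8 gives m = ±2·√(2) ≈ ±2.8284.
m² = 6 gives m = ±√(6) ≈ ±2.4495.

m = -2.8284 or m = -2.4495 or m = 2.4495 or m = 2.8284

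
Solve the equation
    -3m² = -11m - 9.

m = -0.6888 or m = 4.3555

Rearrange to standard form: -3m² + 11m + 9 = 0.
Discriminant: (11)² − 4·(-3)·9 = 229.
Quadratic formula: m = (-11 ± √229) / (-6).
So m = 11/6 - √(229)/6 ≈ -0.6888 or m = 11/6 + √(229)/6 ≈ 4.3555.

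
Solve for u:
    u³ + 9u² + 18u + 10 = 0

Possible rational roots are divisors of 10. Testing u = -1 gives 0, so (u + 1) is a factor.
Divide: u³ + 9u² + 18u + 10 = (u + 1)(u² + 8u + 10).
Apply the quadratic formula to u² + 8u + 10 = 0: u = (-8 ± √24)/2, i.e. u ≈ -1.5505 or u ≈ -6.4495.

u = -6.4495 or u = -1.5505 or u = -1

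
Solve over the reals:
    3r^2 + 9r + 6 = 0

r = -2 or r = -1

Factor: 3(r + 1)(r + 2) = 0.
So r = -1 or r = -2.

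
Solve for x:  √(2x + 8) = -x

Square both sides: 2x + 8 = (-x)².
Expand and rearrange: x² - 2x - 8 = 0.
Solving gives x = 4 or x = -2.
Check each candidate in the original equation:
  x = 4: √(16) = 4, while -x = -4 — extraneous.
  x = -2: √(4) = 2, while -x = 2 — valid.

x = -2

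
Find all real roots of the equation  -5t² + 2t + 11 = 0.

t = -1.2967 or t = 1.6967

Discriminant: (2)² − 4·(-5)·11 = 224.
Quadratic formula: t = (-2 ± √224) / (-10).
So t = 1/5 - 2·√(14)/5 ≈ -1.2967 or t = 1/5 + 2·√(14)/5 ≈ 1.6967.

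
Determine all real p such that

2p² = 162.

p = -9 or p = 9

Bring every term to one side: 2p² - 162 = 0.
Factor: 2(p - 9)(p + 9) = 0.
So p = 9 or p = -9.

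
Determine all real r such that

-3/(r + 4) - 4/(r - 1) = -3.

r = -3.2393 or r = 2.5726

Multiply both sides by (r + 4)(r - 1):
-3(r - 1) - 4(r + 4) = -3(r + 4)(r - 1).
Expand and collect terms: -3r^2 - 2r + 25 = 0.
By the quadratic formula, r = (2 +/- sqrt(304)) / -6, so r ~= -3.2393 or r ~= 2.5726.
Neither value makes a denominator zero (r != -4, r != 1), so both are valid.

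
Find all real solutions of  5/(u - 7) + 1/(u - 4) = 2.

Multiply both sides by (u - 7)(u - 4):
5(u - 4) + (u - 7) = 2(u - 7)(u - 4).
Expand and collect terms: 2u^2 - 28u + 83 = 0.
By the quadratic formula, u = (28 +/- sqrt(120)) / 4, so u ~= 9.7386 or u ~= 4.2614.
Neither value makes a denominator zero (u != 7, u != 4), so both are valid.

u = 4.2614 or u = 9.7386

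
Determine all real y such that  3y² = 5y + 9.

y = -1.0888 or y = 2.7554

Rearrange to standard form: 3y² - 5y - 9 = 0.
Discriminant: (-5)² − 4·3·(-9) = 133.
Quadratic formula: y = (5 ± √133) / 6.
So y = 5/6 + √(133)/6 ≈ 2.7554 or y = 5/6 - √(133)/6 ≈ -1.0888.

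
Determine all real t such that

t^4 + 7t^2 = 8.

t = -1 or t = 1

Let u = t^2. The equation becomes u^2 + 7u - 8 = 0.
Factor: (u - 1)(u + 8) = 0, so u = 1 or u = -8.
t^2 = 1 gives t = +/-1.
t^2 = -8 < 0 has no real solution.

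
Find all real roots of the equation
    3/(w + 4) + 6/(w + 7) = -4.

w = -8.7792 or w = -4.4708

Multiply both sides by (w + 4)(w + 7):
3(w + 7) + 6(w + 4) = -4(w + 4)(w + 7).
Expand and collect terms: -4w² - 53w - 157 = 0.
By the quadratic formula, w = (53 ± √297) / -8, so w ≈ -8.7792 or w ≈ -4.4708.
Neither value makes a denominator zero (w ≠ -4, w ≠ -7), so both are valid.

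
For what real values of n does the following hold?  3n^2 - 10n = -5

Rearrange to standard form: 3n^2 - 10n + 5 = 0.
Discriminant: (-10)^2 - 4*3*5 = 40.
Quadratic formula: n = (10 +/- sqrt(40)) / 6.
So n = sqrt(10)/3 + 5/3 ~= 2.7208 or n = 5/3 - sqrt(10)/3 ~= 0.6126.

n = 0.6126 or n = 2.7208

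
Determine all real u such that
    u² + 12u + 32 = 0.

u = -8 or u = -4

Factor: (u + 8)(u + 4) = 0.
So u = -8 or u = -4.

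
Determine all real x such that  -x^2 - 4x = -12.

Bring every term to one side: -x^2 - 4x + 12 = 0.
Factor: -1(x + 6)(x - 2) = 0.
So x = -6 or x = 2.

x = -6 or x = 2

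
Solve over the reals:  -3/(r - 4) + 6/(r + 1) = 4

Multiply both sides by (r - 4)(r + 1):
-3(r + 1) + 6(r - 4) = 4(r - 4)(r + 1).
Expand and collect terms: 4r² - 15r + 11 = 0.
Factor or apply the quadratic formula: r = 2.75 or r = 1.
Neither value makes a denominator zero (r ≠ 4, r ≠ -1), so both are valid.

r = 1 or r = 2.75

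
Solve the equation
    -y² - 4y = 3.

y = -3 or y = -1

Bring every term to one side: -y² - 4y - 3 = 0.
Factor: -1(y + 3)(y + 1) = 0.
So y = -3 or y = -1.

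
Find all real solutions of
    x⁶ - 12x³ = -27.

Let u = x³. The equation becomes u² - 12u + 27 = 0.
Factor: (u - 3)(u - 9) = 0, so u = 3 or u = 9.
x³ = 3 gives x = ∛(3) ≈ 1.4422.
x³ = 9 gives x = ∛(9) ≈ 2.0801.

x = 1.4422 or x = 2.0801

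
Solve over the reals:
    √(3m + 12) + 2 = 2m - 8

m = 8

Isolate the radical: √(3m + 12) = 2m - 10.
Square both sides: 3m + 12 = (2m - 10)².
Expand and rearrange: 4m² - 43m + 88 = 0.
Solving gives m = 8 or m = 2.75.
Check each candidate in the original equation:
  m = 8: √(36) = 6, while 2m - 10 = 6 — valid.
  m = 2.75: √(20.25) = 4.5, while 2m - 10 = -4.5 — extraneous.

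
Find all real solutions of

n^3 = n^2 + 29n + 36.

n = -4 or n = -1.4051 or n = 6.4051

Rearrange: n^3 - n^2 - 29n - 36 = 0.
Possible rational roots are divisors of -36. Testing n = -4 gives 0, so (n + 4) is a factor.
Divide: n^3 - n^2 - 29n - 36 = (n + 4)(n^2 - 5n - 9).
Apply the quadratic formula to n^2 - 5n - 9 = 0: n = (5 +/- sqrt(61))/2, i.e. n ~= 6.4051 or n ~= -1.4051.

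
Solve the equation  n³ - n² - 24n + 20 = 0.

Possible rational roots are divisors of 20. Testing n = 5 gives 0, so (n - 5) is a factor.
Divide: n³ - n² - 24n + 20 = (n - 5)(n² + 4n - 4).
Apply the quadratic formula to n² + 4n - 4 = 0: n = (-4 ± √32)/2, i.e. n ≈ 0.8284 or n ≈ -4.8284.

n = -4.8284 or n = 0.8284 or n = 5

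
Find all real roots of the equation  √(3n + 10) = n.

n = 5

Square both sides: 3n + 10 = (n)².
Expand and rearrange: n² - 3n - 10 = 0.
Solving gives n = 5 or n = -2.
Check each candidate in the original equation:
  n = 5: √(25) = 5, while n = 5 — valid.
  n = -2: √(4) = 2, while n = -2 — extraneous.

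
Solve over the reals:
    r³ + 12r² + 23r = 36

Rearrange: r³ + 12r² + 23r - 36 = 0.
Possible rational roots are divisors of -36. Testing r = -4 gives 0, so (r + 4) is a factor.
Divide: r³ + 12r² + 23r - 36 = (r + 4)(r² + 8r - 9).
Factor the quadratic: r = 1 or r = -9.

r = -9 or r = -4 or r = 1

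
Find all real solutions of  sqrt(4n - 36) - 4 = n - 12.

n = 10

Isolate the radical: sqrt(4n - 36) = n - 8.
Square both sides: 4n - 36 = (n - 8)^2.
Expand and rearrange: n^2 - 20n + 100 = 0.
This gives the repeated root n = 10.
Check in the original equation:
  n = 10: sqrt(4) = 2, while n - 8 = 2 — valid.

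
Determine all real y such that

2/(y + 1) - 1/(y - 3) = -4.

Multiply both sides by (y + 1)(y - 3):
2(y - 3) - (y + 1) = -4(y + 1)(y - 3).
Expand and collect terms: -4y^2 + 7y + 19 = 0.
By the quadratic formula, y = (-7 +/- sqrt(353)) / -8, so y ~= -1.4735 or y ~= 3.2235.
Neither value makes a denominator zero (y != -1, y != 3), so both are valid.

y = -1.4735 or y = 3.2235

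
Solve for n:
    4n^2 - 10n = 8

Rearrange to standard form: 4n^2 - 10n - 8 = 0.
Discriminant: (-10)^2 - 4*4*(-8) = 228.
Quadratic formula: n = (10 +/- sqrt(228)) / 8.
So n = 5/4 + sqrt(57)/4 ~= 3.1375 or n = 5/4 - sqrt(57)/4 ~= -0.6375.

n = -0.6375 or n = 3.1375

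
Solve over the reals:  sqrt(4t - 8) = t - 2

Square both sides: 4t - 8 = (t - 2)^2.
Expand and rearrange: t^2 - 8t + 12 = 0.
Solving gives t = 6 or t = 2.
Check each candidate in the original equation:
  t = 6: sqrt(16) = 4, while t - 2 = 4 — valid.
  t = 2: sqrt(0) = 0, while t - 2 = 0 — valid.

t = 2 or t = 6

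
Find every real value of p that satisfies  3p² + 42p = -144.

Bring every term to one side: 3p² + 42p + 144 = 0.
Factor: 3(p + 6)(p + 8) = 0.
So p = -6 or p = -8.

p = -8 or p = -6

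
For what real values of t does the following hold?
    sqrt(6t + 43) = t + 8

t = -7 or t = -3

Square both sides: 6t + 43 = (t + 8)^2.
Expand and rearrange: t^2 + 10t + 21 = 0.
Solving gives t = -3 or t = -7.
Check each candidate in the original equation:
  t = -3: sqrt(25) = 5, while t + 8 = 5 — valid.
  t = -7: sqrt(1) = 1, while t + 8 = 1 — valid.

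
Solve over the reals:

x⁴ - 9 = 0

Let u = x². The equation becomes u² - 9 = 0.
Factor: (u - 3)(u + 3) = 0, so u = 3 or u = -3.
x² = 3 gives x = ±√(3) ≈ ±1.7321.
x² = -3 < 0 has no real solution.

x = -1.7321 or x = 1.7321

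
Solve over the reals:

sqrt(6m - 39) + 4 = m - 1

m = 8

Isolate the radical: sqrt(6m - 39) = m - 5.
Square both sides: 6m - 39 = (m - 5)^2.
Expand and rearrange: m^2 - 16m + 64 = 0.
This gives the repeated root m = 8.
Check in the original equation:
  m = 8: sqrt(9) = 3, while m - 5 = 3 — valid.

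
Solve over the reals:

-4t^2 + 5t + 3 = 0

t = -0.443 or t = 1.693

Discriminant: (5)^2 - 4*(-4)*3 = 73.
Quadratic formula: t = (-5 +/- sqrt(73)) / (-8).
So t = 5/8 - sqrt(73)/8 ~= -0.443 or t = 5/8 + sqrt(73)/8 ~= 1.693.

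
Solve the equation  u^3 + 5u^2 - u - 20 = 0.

Possible rational roots are divisors of -20. Testing u = -4 gives 0, so (u + 4) is a factor.
Divide: u^3 + 5u^2 - u - 20 = (u + 4)(u^2 + u - 5).
Apply the quadratic formula to u^2 + u - 5 = 0: u = (-1 +/- sqrt(21))/2, i.e. u ~= 1.7913 or u ~= -2.7913.

u = -4 or u = -2.7913 or u = 1.7913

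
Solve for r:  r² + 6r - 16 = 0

r = -8 or r = 2

Factor: (r + 8)(r - 2) = 0.
So r = -8 or r = 2.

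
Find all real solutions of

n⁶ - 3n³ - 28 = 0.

n = -1.5874 or n = 1.9129

Let u = n³. The equation becomes u² - 3u - 28 = 0.
Factor: (u - 7)(u + 4) = 0, so u = 7 or u = -4.
n³ = 7 gives n = ∛(7) ≈ 1.9129.
n³ = -4 gives n = -∛(4) ≈ -1.5874.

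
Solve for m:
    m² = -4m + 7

m = -5.3166 or m = 1.3166

Rearrange to standard form: m² + 4m - 7 = 0.
Discriminant: (4)² − 4·1·(-7) = 44.
Quadratic formula: m = (-4 ± √44) / 2.
So m = -2 + √(11) ≈ 1.3166 or m = -√(11) - 2 ≈ -5.3166.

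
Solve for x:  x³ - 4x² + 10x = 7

Rearrange: x³ - 4x² + 10x - 7 = 0.
Possible rational roots are divisors of -7. Testing x = 1 gives 0, so (x - 1) is a factor.
Divide: x³ - 4x² + 10x - 7 = (x - 1)(x² - 3x + 7).
The quadratic x² - 3x + 7 has discriminant -19 < 0, so no further real roots.

x = 1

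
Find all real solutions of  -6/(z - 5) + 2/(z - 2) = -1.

Multiply both sides by (z - 5)(z - 2):
-6(z - 2) + 2(z - 5) = -(z - 5)(z - 2).
Expand and collect terms: -z² + 11z - 12 = 0.
By the quadratic formula, z = (-11 ± √73) / -2, so z ≈ 1.228 or z ≈ 9.772.
Neither value makes a denominator zero (z ≠ 5, z ≠ 2), so both are valid.

z = 1.228 or z = 9.772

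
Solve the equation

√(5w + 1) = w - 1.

Square both sides: 5w + 1 = (w - 1)².
Expand and rearrange: w² - 7w = 0.
Solving gives w = 7 or w = 0.
Check each candidate in the original equation:
  w = 7: √(36) = 6, while w - 1 = 6 — valid.
  w = 0: √(1) = 1, while w - 1 = -1 — extraneous.

w = 7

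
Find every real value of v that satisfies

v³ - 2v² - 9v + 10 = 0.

v = -2.7016 or v = 1 or v = 3.7016

Possible rational roots are divisors of 10. Testing v = 1 gives 0, so (v - 1) is a factor.
Divide: v³ - 2v² - 9v + 10 = (v - 1)(v² - v - 10).
Apply the quadratic formula to v² - v - 10 = 0: v = (1 ± √41)/2, i.e. v ≈ 3.7016 or v ≈ -2.7016.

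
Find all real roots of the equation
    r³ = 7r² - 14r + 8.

Rearrange: r³ - 7r² + 14r - 8 = 0.
Possible rational roots are divisors of -8. Testing r = 1 gives 0, so (r - 1) is a factor.
Divide: r³ - 7r² + 14r - 8 = (r - 1)(r² - 6r + 8).
Factor the quadratic: r = 4 or r = 2.

r = 1 or r = 2 or r = 4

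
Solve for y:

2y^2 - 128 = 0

y = -8 or y = 8

Factor: 2(y - 8)(y + 8) = 0.
So y = 8 or y = -8.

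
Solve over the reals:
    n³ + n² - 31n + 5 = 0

Possible rational roots are divisors of 5. Testing n = 5 gives 0, so (n - 5) is a factor.
Divide: n³ + n² - 31n + 5 = (n - 5)(n² + 6n - 1).
Apply the quadratic formula to n² + 6n - 1 = 0: n = (-6 ± √40)/2, i.e. n ≈ 0.1623 or n ≈ -6.1623.

n = -6.1623 or n = 0.1623 or n = 5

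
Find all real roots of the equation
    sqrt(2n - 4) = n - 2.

Square both sides: 2n - 4 = (n - 2)^2.
Expand and rearrange: n^2 - 6n + 8 = 0.
Solving gives n = 4 or n = 2.
Check each candidate in the original equation:
  n = 4: sqrt(4) = 2, while n - 2 = 2 — valid.
  n = 2: sqrt(0) = 0, while n - 2 = 0 — valid.

n = 2 or n = 4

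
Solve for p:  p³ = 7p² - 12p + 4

Rearrange: p³ - 7p² + 12p - 4 = 0.
Possible rational roots are divisors of -4. Testing p = 2 gives 0, so (p - 2) is a factor.
Divide: p³ - 7p² + 12p - 4 = (p - 2)(p² - 5p + 2).
Apply the quadratic formula to p² - 5p + 2 = 0: p = (5 ± √17)/2, i.e. p ≈ 4.5616 or p ≈ 0.4384.

p = 0.4384 or p = 2 or p = 4.5616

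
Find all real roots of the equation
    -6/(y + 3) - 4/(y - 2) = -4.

Multiply both sides by (y + 3)(y - 2):
-6(y - 2) - 4(y + 3) = -4(y + 3)(y - 2).
Expand and collect terms: -4y² + 6y + 24 = 0.
By the quadratic formula, y = (-6 ± √420) / -8, so y ≈ -1.8117 or y ≈ 3.3117.
Neither value makes a denominator zero (y ≠ -3, y ≠ 2), so both are valid.

y = -1.8117 or y = 3.3117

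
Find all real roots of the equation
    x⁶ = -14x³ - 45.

x = -2.0801 or x = -1.71

Let u = x³. The equation becomes u² + 14u + 45 = 0.
Factor: (u + 9)(u + 5) = 0, so u = -9 or u = -5.
x³ = -9 gives x = -∛(9) ≈ -2.0801.
x³ = -5 gives x = -∛(5) ≈ -1.71.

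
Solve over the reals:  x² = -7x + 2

x = -7.2749 or x = 0.2749

Rearrange to standard form: x² + 7x - 2 = 0.
Discriminant: (7)² − 4·1·(-2) = 57.
Quadratic formula: x = (-7 ± √57) / 2.
So x = -7/2 + √(57)/2 ≈ 0.2749 or x = -√(57)/2 - 7/2 ≈ -7.2749.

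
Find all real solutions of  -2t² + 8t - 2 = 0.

Discriminant: (8)² − 4·(-2)·(-2) = 48.
Quadratic formula: t = (-8 ± √48) / (-4).
So t = 2 - √(3) ≈ 0.2679 or t = √(3) + 2 ≈ 3.7321.

t = 0.2679 or t = 3.7321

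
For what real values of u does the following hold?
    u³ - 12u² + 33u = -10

Rearrange: u³ - 12u² + 33u + 10 = 0.
Possible rational roots are divisors of 10. Testing u = 5 gives 0, so (u - 5) is a factor.
Divide: u³ - 12u² + 33u + 10 = (u - 5)(u² - 7u - 2).
Apply the quadratic formula to u² - 7u - 2 = 0: u = (7 ± √57)/2, i.e. u ≈ 7.2749 or u ≈ -0.2749.

u = -0.2749 or u = 5 or u = 7.2749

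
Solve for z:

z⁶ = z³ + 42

Let u = z³. The equation becomes u² - u - 42 = 0.
Factor: (u - 7)(u + 6) = 0, so u = 7 or u = -6.
z³ = 7 gives z = ∛(7) ≈ 1.9129.
z³ = -6 gives z = -∛(6) ≈ -1.8171.

z = -1.8171 or z = 1.9129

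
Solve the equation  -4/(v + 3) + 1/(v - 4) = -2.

Multiply both sides by (v + 3)(v - 4):
-4(v - 4) + (v + 3) = -2(v + 3)(v - 4).
Expand and collect terms: -2v^2 + 5v + 5 = 0.
By the quadratic formula, v = (-5 +/- sqrt(65)) / -4, so v ~= -0.7656 or v ~= 3.2656.
Neither value makes a denominator zero (v != -3, v != 4), so both are valid.

v = -0.7656 or v = 3.2656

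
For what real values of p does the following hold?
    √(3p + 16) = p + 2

p = 3

Square both sides: 3p + 16 = (p + 2)².
Expand and rearrange: p² + p - 12 = 0.
Solving gives p = 3 or p = -4.
Check each candidate in the original equation:
  p = 3: √(25) = 5, while p + 2 = 5 — valid.
  p = -4: √(4) = 2, while p + 2 = -2 — extraneous.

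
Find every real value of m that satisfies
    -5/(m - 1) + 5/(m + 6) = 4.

Multiply both sides by (m - 1)(m + 6):
-5(m + 6) + 5(m - 1) = 4(m - 1)(m + 6).
Expand and collect terms: 4m² + 20m + 11 = 0.
By the quadratic formula, m = (-20 ± √224) / 8, so m ≈ -0.6292 or m ≈ -4.3708.
Neither value makes a denominator zero (m ≠ 1, m ≠ -6), so both are valid.

m = -4.3708 or m = -0.6292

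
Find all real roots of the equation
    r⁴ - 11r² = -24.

Let u = r². The equation becomes u² - 11u + 24 = 0.
Factor: (u - 3)(u - 8) = 0, so u = 3 or u = 8.
r² = 3 gives r = ±√(3) ≈ ±1.7321.
r² = 8 gives r = ±2·√(2) ≈ ±2.8284.

r = -2.8284 or r = -1.7321 or r = 1.7321 or r = 2.8284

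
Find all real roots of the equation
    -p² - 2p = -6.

p = -3.6458 or p = 1.6458

Rearrange to standard form: -p² - 2p + 6 = 0.
Discriminant: (-2)² − 4·(-1)·6 = 28.
Quadratic formula: p = (2 ± √28) / (-2).
So p = -√(7) - 1 ≈ -3.6458 or p = -1 + √(7) ≈ 1.6458.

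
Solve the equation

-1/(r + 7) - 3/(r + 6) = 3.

r = -7.7676 or r = -6.5657

Multiply both sides by (r + 7)(r + 6):
-(r + 6) - 3(r + 7) = 3(r + 7)(r + 6).
Expand and collect terms: 3r² + 43r + 153 = 0.
By the quadratic formula, r = (-43 ± √13) / 6, so r ≈ -6.5657 or r ≈ -7.7676.
Neither value makes a denominator zero (r ≠ -7, r ≠ -6), so both are valid.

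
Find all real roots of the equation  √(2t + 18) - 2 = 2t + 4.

Isolate the radical: √(2t + 18) = 2t + 6.
Square both sides: 2t + 18 = (2t + 6)².
Expand and rearrange: 4t² + 22t + 18 = 0.
Solving gives t = -1 or t = -4.5.
Check each candidate in the original equation:
  t = -1: √(16) = 4, while 2t + 6 = 4 — valid.
  t = -4.5: √(9) = 3, while 2t + 6 = -3 — extraneous.

t = -1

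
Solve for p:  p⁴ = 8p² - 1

p = -2.8059 or p = -0.3564 or p = 0.3564 or p = 2.8059

Let u = p². The equation becomes u² - 8u + 1 = 0.
By the quadratic formula, u = √(15) + 4 or u = 4 - √(15).
p² = √(15) + 4 gives p = ±√(√(15) + 4) ≈ ±2.8059.
p² = 4 - √(15) gives p = ±√(4 - √(15)) ≈ ±0.3564.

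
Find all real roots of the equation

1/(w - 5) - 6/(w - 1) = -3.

Multiply both sides by (w - 5)(w - 1):
(w - 1) - 6(w - 5) = -3(w - 5)(w - 1).
Expand and collect terms: -3w² + 23w - 44 = 0.
Factor or apply the quadratic formula: w = 3.6667 or w = 4.
Neither value makes a denominator zero (w ≠ 5, w ≠ 1), so both are valid.

w = 3.6667 or w = 4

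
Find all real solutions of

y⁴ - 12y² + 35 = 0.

y = -2.6458 or y = -2.2361 or y = 2.2361 or y = 2.6458

Let u = y². The equation becomes u² - 12u + 35 = 0.
Factor: (u - 7)(u - 5) = 0, so u = 7 or u = 5.
y² = 7 gives y = ±√(7) ≈ ±2.6458.
y² = 5 gives y = ±√(5) ≈ ±2.2361.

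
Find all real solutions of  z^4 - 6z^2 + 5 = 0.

z = -2.2361 or z = -1 or z = 1 or z = 2.2361

Let u = z^2. The equation becomes u^2 - 6u + 5 = 0.
Factor: (u - 1)(u - 5) = 0, so u = 1 or u = 5.
z^2 = 1 gives z = +/-1.
z^2 = 5 gives z = +/-sqrt(5) ~= +/-2.2361.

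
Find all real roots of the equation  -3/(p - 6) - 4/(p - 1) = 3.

p = -0.5726 or p = 5.2393

Multiply both sides by (p - 6)(p - 1):
-3(p - 1) - 4(p - 6) = 3(p - 6)(p - 1).
Expand and collect terms: 3p² - 14p - 9 = 0.
By the quadratic formula, p = (14 ± √304) / 6, so p ≈ 5.2393 or p ≈ -0.5726.
Neither value makes a denominator zero (p ≠ 6, p ≠ 1), so both are valid.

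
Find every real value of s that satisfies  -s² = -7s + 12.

Bring every term to one side: -s² + 7s - 12 = 0.
Factor: -1(s - 4)(s - 3) = 0.
So s = 4 or s = 3.

s = 3 or s = 4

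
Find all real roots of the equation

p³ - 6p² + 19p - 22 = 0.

p = 2

Possible rational roots are divisors of -22. Testing p = 2 gives 0, so (p - 2) is a factor.
Divide: p³ - 6p² + 19p - 22 = (p - 2)(p² - 4p + 11).
The quadratic p² - 4p + 11 has discriminant -28 < 0, so no further real roots.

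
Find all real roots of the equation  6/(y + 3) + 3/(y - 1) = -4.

Multiply both sides by (y + 3)(y - 1):
6(y - 1) + 3(y + 3) = -4(y + 3)(y - 1).
Expand and collect terms: -4y^2 - 17y + 9 = 0.
By the quadratic formula, y = (17 +/- sqrt(433)) / -8, so y ~= -4.7261 or y ~= 0.4761.
Neither value makes a denominator zero (y != -3, y != 1), so both are valid.

y = -4.7261 or y = 0.4761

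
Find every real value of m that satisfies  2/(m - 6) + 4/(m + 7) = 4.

m = -6.0399 or m = 6.5399

Multiply both sides by (m - 6)(m + 7):
2(m + 7) + 4(m - 6) = 4(m - 6)(m + 7).
Expand and collect terms: 4m² - 2m - 158 = 0.
By the quadratic formula, m = (2 ± √2532) / 8, so m ≈ 6.5399 or m ≈ -6.0399.
Neither value makes a denominator zero (m ≠ 6, m ≠ -7), so both are valid.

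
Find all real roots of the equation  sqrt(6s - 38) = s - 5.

s = 7 or s = 9

Square both sides: 6s - 38 = (s - 5)^2.
Expand and rearrange: s^2 - 16s + 63 = 0.
Solving gives s = 9 or s = 7.
Check each candidate in the original equation:
  s = 9: sqrt(16) = 4, while s - 5 = 4 — valid.
  s = 7: sqrt(4) = 2, while s - 5 = 2 — valid.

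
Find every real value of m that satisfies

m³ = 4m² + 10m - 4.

m = -2 or m = 0.3542 or m = 5.6458

Rearrange: m³ - 4m² - 10m + 4 = 0.
Possible rational roots are divisors of 4. Testing m = -2 gives 0, so (m + 2) is a factor.
Divide: m³ - 4m² - 10m + 4 = (m + 2)(m² - 6m + 2).
Apply the quadratic formula to m² - 6m + 2 = 0: m = (6 ± √28)/2, i.e. m ≈ 5.6458 or m ≈ 0.3542.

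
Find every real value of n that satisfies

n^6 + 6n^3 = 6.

n = -1.9013 or n = 0.9557

Let u = n^3. The equation becomes u^2 + 6u - 6 = 0.
By the quadratic formula, u = -3 + sqrt(15) or u = -sqrt(15) - 3.
n^3 = -3 + sqrt(15) gives n = (-3 + sqrt(15))^(1/3) ~= 0.9557.
n^3 = -sqrt(15) - 3 gives n = -(3 + sqrt(15))^(1/3) ~= -1.9013.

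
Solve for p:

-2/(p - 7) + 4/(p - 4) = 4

Multiply both sides by (p - 7)(p - 4):
-2(p - 4) + 4(p - 7) = 4(p - 7)(p - 4).
Expand and collect terms: 4p² - 46p + 132 = 0.
Factor or apply the quadratic formula: p = 6 or p = 5.5.
Neither value makes a denominator zero (p ≠ 7, p ≠ 4), so both are valid.

p = 5.5 or p = 6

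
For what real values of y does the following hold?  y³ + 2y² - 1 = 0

Possible rational roots are divisors of -1. Testing y = -1 gives 0, so (y + 1) is a factor.
Divide: y³ + 2y² - 1 = (y + 1)(y² + y - 1).
Apply the quadratic formula to y² + y - 1 = 0: y = (-1 ± √5)/2, i.e. y ≈ 0.618 or y ≈ -1.618.

y = -1.618 or y = -1 or y = 0.618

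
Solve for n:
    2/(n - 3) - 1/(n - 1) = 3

Multiply both sides by (n - 3)(n - 1):
2(n - 1) - (n - 3) = 3(n - 3)(n - 1).
Expand and collect terms: 3n^2 - 13n + 8 = 0.
By the quadratic formula, n = (13 +/- sqrt(73)) / 6, so n ~= 3.5907 or n ~= 0.7427.
Neither value makes a denominator zero (n != 3, n != 1), so both are valid.

n = 0.7427 or n = 3.5907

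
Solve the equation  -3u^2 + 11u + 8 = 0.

u = -0.6218 or u = 4.2885

Discriminant: (11)^2 - 4*(-3)*8 = 217.
Quadratic formula: u = (-11 +/- sqrt(217)) / (-6).
So u = 11/6 - sqrt(217)/6 ~= -0.6218 or u = 11/6 + sqrt(217)/6 ~= 4.2885.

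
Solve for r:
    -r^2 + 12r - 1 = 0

Discriminant: (12)^2 - 4*(-1)*(-1) = 140.
Quadratic formula: r = (-12 +/- sqrt(140)) / (-2).
So r = 6 - sqrt(35) ~= 0.0839 or r = sqrt(35) + 6 ~= 11.9161.

r = 0.0839 or r = 11.9161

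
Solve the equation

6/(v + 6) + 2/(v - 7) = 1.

Multiply both sides by (v + 6)(v - 7):
6(v - 7) + 2(v + 6) = (v + 6)(v - 7).
Expand and collect terms: v² - 9v - 12 = 0.
By the quadratic formula, v = (9 ± √129) / 2, so v ≈ 10.1789 or v ≈ -1.1789.
Neither value makes a denominator zero (v ≠ -6, v ≠ 7), so both are valid.

v = -1.1789 or v = 10.1789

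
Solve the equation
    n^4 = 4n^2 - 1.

n = -1.9319 or n = -0.5176 or n = 0.5176 or n = 1.9319

Let u = n^2. The equation becomes u^2 - 4u + 1 = 0.
By the quadratic formula, u = sqrt(3) + 2 or u = 2 - sqrt(3).
n^2 = sqrt(3) + 2 gives n = +/-sqrt(sqrt(3) + 2) ~= +/-1.9319.
n^2 = 2 - sqrt(3) gives n = +/-sqrt(2 - sqrt(3)) ~= +/-0.5176.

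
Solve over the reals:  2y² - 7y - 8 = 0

Discriminant: (-7)² − 4·2·(-8) = 113.
Quadratic formula: y = (7 ± √113) / 4.
So y = 7/4 + √(113)/4 ≈ 4.4075 or y = 7/4 - √(113)/4 ≈ -0.9075.

y = -0.9075 or y = 4.4075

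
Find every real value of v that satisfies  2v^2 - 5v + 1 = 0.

Discriminant: (-5)^2 - 4*2*1 = 17.
Quadratic formula: v = (5 +/- sqrt(17)) / 4.
So v = sqrt(17)/4 + 5/4 ~= 2.2808 or v = 5/4 - sqrt(17)/4 ~= 0.2192.

v = 0.2192 or v = 2.2808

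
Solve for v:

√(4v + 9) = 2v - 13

v = 10

Square both sides: 4v + 9 = (2v - 13)².
Expand and rearrange: 4v² - 56v + 160 = 0.
Solving gives v = 10 or v = 4.
Check each candidate in the original equation:
  v = 10: √(49) = 7, while 2v - 13 = 7 — valid.
  v = 4: √(25) = 5, while 2v - 13 = -5 — extraneous.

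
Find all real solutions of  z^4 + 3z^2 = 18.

Let u = z^2. The equation becomes u^2 + 3u - 18 = 0.
Factor: (u - 3)(u + 6) = 0, so u = 3 or u = -6.
z^2 = 3 gives z = +/-sqrt(3) ~= +/-1.7321.
z^2 = -6 < 0 has no real solution.

z = -1.7321 or z = 1.7321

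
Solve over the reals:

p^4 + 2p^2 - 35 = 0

Let u = p^2. The equation becomes u^2 + 2u - 35 = 0.
Factor: (u + 7)(u - 5) = 0, so u = -7 or u = 5.
p^2 = -7 < 0 has no real solution.
p^2 = 5 gives p = +/-sqrt(5) ~= +/-2.2361.

p = -2.2361 or p = 2.2361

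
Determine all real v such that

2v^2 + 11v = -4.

Rearrange to standard form: 2v^2 + 11v + 4 = 0.
Discriminant: (11)^2 - 4*2*4 = 89.
Quadratic formula: v = (-11 +/- sqrt(89)) / 4.
So v = -11/4 + sqrt(89)/4 ~= -0.3915 or v = -11/4 - sqrt(89)/4 ~= -5.1085.

v = -5.1085 or v = -0.3915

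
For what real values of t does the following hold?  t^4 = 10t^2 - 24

t = -2.4495 or t = -2 or t = 2 or t = 2.4495

Let u = t^2. The equation becomes u^2 - 10u + 24 = 0.
Factor: (u - 6)(u - 4) = 0, so u = 6 or u = 4.
t^2 = 6 gives t = +/-sqrt(6) ~= +/-2.4495.
t^2 = 4 gives t = +/-2.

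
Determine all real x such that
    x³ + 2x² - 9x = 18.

Rearrange: x³ + 2x² - 9x - 18 = 0.
Possible rational roots are divisors of -18. Testing x = -2 gives 0, so (x + 2) is a factor.
Divide: x³ + 2x² - 9x - 18 = (x + 2)(x² - 9).
Factor the quadratic: x = 3 or x = -3.

x = -3 or x = -2 or x = 3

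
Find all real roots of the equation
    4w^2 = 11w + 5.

Rearrange to standard form: 4w^2 - 11w - 5 = 0.
Discriminant: (-11)^2 - 4*4*(-5) = 201.
Quadratic formula: w = (11 +/- sqrt(201)) / 8.
So w = 11/8 + sqrt(201)/8 ~= 3.1472 or w = 11/8 - sqrt(201)/8 ~= -0.3972.

w = -0.3972 or w = 3.1472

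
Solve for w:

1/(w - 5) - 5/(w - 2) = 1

Multiply both sides by (w - 5)(w - 2):
(w - 2) - 5(w - 5) = (w - 5)(w - 2).
Expand and collect terms: w^2 - 3w - 13 = 0.
By the quadratic formula, w = (3 +/- sqrt(61)) / 2, so w ~= 5.4051 or w ~= -2.4051.
Neither value makes a denominator zero (w != 5, w != 2), so both are valid.

w = -2.4051 or w = 5.4051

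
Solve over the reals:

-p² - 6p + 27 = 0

p = -9 or p = 3

Factor: -1(p - 3)(p + 9) = 0.
So p = 3 or p = -9.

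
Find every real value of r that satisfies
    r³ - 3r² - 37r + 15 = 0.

r = -5 or r = 0.3944 or r = 7.6056

Possible rational roots are divisors of 15. Testing r = -5 gives 0, so (r + 5) is a factor.
Divide: r³ - 3r² - 37r + 15 = (r + 5)(r² - 8r + 3).
Apply the quadratic formula to r² - 8r + 3 = 0: r = (8 ± √52)/2, i.e. r ≈ 7.6056 or r ≈ 0.3944.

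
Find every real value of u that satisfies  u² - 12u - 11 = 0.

Discriminant: (-12)² − 4·1·(-11) = 188.
Quadratic formula: u = (12 ± √188) / 2.
So u = 6 + √(47) ≈ 12.8557 or u = 6 - √(47) ≈ -0.8557.

u = -0.8557 or u = 12.8557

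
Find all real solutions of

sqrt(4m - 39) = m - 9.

Square both sides: 4m - 39 = (m - 9)^2.
Expand and rearrange: m^2 - 22m + 120 = 0.
Solving gives m = 12 or m = 10.
Check each candidate in the original equation:
  m = 12: sqrt(9) = 3, while m - 9 = 3 — valid.
  m = 10: sqrt(1) = 1, while m - 9 = 1 — valid.

m = 10 or m = 12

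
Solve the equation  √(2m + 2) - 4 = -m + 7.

Isolate the radical: √(2m + 2) = -m + 11.
Square both sides: 2m + 2 = (-m + 11)².
Expand and rearrange: m² - 24m + 119 = 0.
Solving gives m = 17 or m = 7.
Check each candidate in the original equation:
  m = 17: √(36) = 6, while -m + 11 = -6 — extraneous.
  m = 7: √(16) = 4, while -m + 11 = 4 — valid.

m = 7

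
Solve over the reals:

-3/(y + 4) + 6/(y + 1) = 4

y = -4.5262 or y = 0.2762

Multiply both sides by (y + 4)(y + 1):
-3(y + 1) + 6(y + 4) = 4(y + 4)(y + 1).
Expand and collect terms: 4y^2 + 17y - 5 = 0.
By the quadratic formula, y = (-17 +/- sqrt(369)) / 8, so y ~= 0.2762 or y ~= -4.5262.
Neither value makes a denominator zero (y != -4, y != -1), so both are valid.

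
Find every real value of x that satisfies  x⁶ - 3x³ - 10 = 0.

Let u = x³. The equation becomes u² - 3u - 10 = 0.
Factor: (u + 2)(u - 5) = 0, so u = -2 or u = 5.
x³ = -2 gives x = -∛(2) ≈ -1.2599.
x³ = 5 gives x = ∛(5) ≈ 1.71.

x = -1.2599 or x = 1.71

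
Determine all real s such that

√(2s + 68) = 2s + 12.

s = -2

Square both sides: 2s + 68 = (2s + 12)².
Expand and rearrange: 4s² + 46s + 76 = 0.
Solving gives s = -2 or s = -9.5.
Check each candidate in the original equation:
  s = -2: √(64) = 8, while 2s + 12 = 8 — valid.
  s = -9.5: √(49) = 7, while 2s + 12 = -7 — extraneous.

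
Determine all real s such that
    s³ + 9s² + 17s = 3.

Rearrange: s³ + 9s² + 17s - 3 = 0.
Possible rational roots are divisors of -3. Testing s = -3 gives 0, so (s + 3) is a factor.
Divide: s³ + 9s² + 17s - 3 = (s + 3)(s² + 6s - 1).
Apply the quadratic formula to s² + 6s - 1 = 0: s = (-6 ± √40)/2, i.e. s ≈ 0.1623 or s ≈ -6.1623.

s = -6.1623 or s = -3 or s = 0.1623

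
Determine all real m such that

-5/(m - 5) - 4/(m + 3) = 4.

m = -4.1581 or m = 3.9081

Multiply both sides by (m - 5)(m + 3):
-5(m + 3) - 4(m - 5) = 4(m - 5)(m + 3).
Expand and collect terms: 4m^2 + m - 65 = 0.
By the quadratic formula, m = (-1 +/- sqrt(1041)) / 8, so m ~= 3.9081 or m ~= -4.1581.
Neither value makes a denominator zero (m != 5, m != -3), so both are valid.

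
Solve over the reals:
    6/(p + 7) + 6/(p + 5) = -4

p = -9.3028 or p = -5.6972

Multiply both sides by (p + 7)(p + 5):
6(p + 5) + 6(p + 7) = -4(p + 7)(p + 5).
Expand and collect terms: -4p^2 - 60p - 212 = 0.
By the quadratic formula, p = (60 +/- sqrt(208)) / -8, so p ~= -9.3028 or p ~= -5.6972.
Neither value makes a denominator zero (p != -7, p != -5), so both are valid.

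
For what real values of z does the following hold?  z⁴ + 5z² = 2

Let u = z². The equation becomes u² + 5u - 2 = 0.
By the quadratic formula, u = -5/2 + √(33)/2 or u = -√(33)/2 - 5/2.
z² = -5/2 + √(33)/2 gives z = ±√(-5/2 + √(33)/2) ≈ ±0.6101.
z² = -√(33)/2 - 5/2 < 0 has no real solution.

z = -0.6101 or z = 0.6101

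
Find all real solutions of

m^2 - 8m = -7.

m = 1 or m = 7

Bring every term to one side: m^2 - 8m + 7 = 0.
Factor: (m - 7)(m - 1) = 0.
So m = 7 or m = 1.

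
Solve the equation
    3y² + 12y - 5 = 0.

Discriminant: (12)² − 4·3·(-5) = 204.
Quadratic formula: y = (-12 ± √204) / 6.
So y = -2 + √(51)/3 ≈ 0.3805 or y = -√(51)/3 - 2 ≈ -4.3805.

y = -4.3805 or y = 0.3805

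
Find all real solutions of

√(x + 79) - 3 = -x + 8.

x = 2

Isolate the radical: √(x + 79) = -x + 11.
Square both sides: x + 79 = (-x + 11)².
Expand and rearrange: x² - 23x + 42 = 0.
Solving gives x = 21 or x = 2.
Check each candidate in the original equation:
  x = 21: √(100) = 10, while -x + 11 = -10 — extraneous.
  x = 2: √(81) = 9, while -x + 11 = 9 — valid.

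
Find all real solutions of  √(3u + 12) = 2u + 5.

Square both sides: 3u + 12 = (2u + 5)².
Expand and rearrange: 4u² + 17u + 13 = 0.
Solving gives u = -1 or u = -3.25.
Check each candidate in the original equation:
  u = -1: √(9) = 3, while 2u + 5 = 3 — valid.
  u = -3.25: √(2.25) = 1.5, while 2u + 5 = -1.5 — extraneous.

u = -1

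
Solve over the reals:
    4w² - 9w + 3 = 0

w = 0.4069 or w = 1.8431

Discriminant: (-9)² − 4·4·3 = 33.
Quadratic formula: w = (9 ± √33) / 8.
So w = √(33)/8 + 9/8 ≈ 1.8431 or w = 9/8 - √(33)/8 ≈ 0.4069.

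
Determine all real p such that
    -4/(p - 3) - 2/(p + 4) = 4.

p = -4.576 or p = 2.076

Multiply both sides by (p - 3)(p + 4):
-4(p + 4) - 2(p - 3) = 4(p - 3)(p + 4).
Expand and collect terms: 4p^2 + 10p - 38 = 0.
By the quadratic formula, p = (-10 +/- sqrt(708)) / 8, so p ~= 2.076 or p ~= -4.576.
Neither value makes a denominator zero (p != 3, p != -4), so both are valid.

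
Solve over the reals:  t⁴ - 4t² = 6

Let u = t². The equation becomes u² - 4u - 6 = 0.
By the quadratic formula, u = 2 + √(10) or u = 2 - √(10).
t² = 2 + √(10) gives t = ±√(2 + √(10)) ≈ ±2.2721.
t² = 2 - √(10) < 0 has no real solution.

t = -2.2721 or t = 2.2721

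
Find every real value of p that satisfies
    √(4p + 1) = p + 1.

p = 0 or p = 2

Square both sides: 4p + 1 = (p + 1)².
Expand and rearrange: p² - 2p = 0.
Solving gives p = 2 or p = 0.
Check each candidate in the original equation:
  p = 2: √(9) = 3, while p + 1 = 3 — valid.
  p = 0: √(1) = 1, while p + 1 = 1 — valid.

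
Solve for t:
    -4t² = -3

Rearrange to standard form: -4t² + 3 = 0.
Discriminant: (0)² − 4·(-4)·3 = 48.
Quadratic formula: t = (0 ± √48) / (-8).
So t = -√(3)/2 ≈ -0.866 or t = √(3)/2 ≈ 0.866.

t = -0.866 or t = 0.866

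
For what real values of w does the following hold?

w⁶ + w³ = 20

w = -1.71 or w = 1.5874

Let u = w³. The equation becomes u² + u - 20 = 0.
Factor: (u + 5)(u - 4) = 0, so u = -5 or u = 4.
w³ = -5 gives w = -∛(5) ≈ -1.71.
w³ = 4 gives w = ∛(4) ≈ 1.5874.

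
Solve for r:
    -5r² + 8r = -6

Rearrange to standard form: -5r² + 8r + 6 = 0.
Discriminant: (8)² − 4·(-5)·6 = 184.
Quadratic formula: r = (-8 ± √184) / (-10).
So r = 4/5 - √(46)/5 ≈ -0.5565 or r = 4/5 + √(46)/5 ≈ 2.1565.

r = -0.5565 or r = 2.1565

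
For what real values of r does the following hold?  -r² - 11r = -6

Rearrange to standard form: -r² - 11r + 6 = 0.
Discriminant: (-11)² − 4·(-1)·6 = 145.
Quadratic formula: r = (11 ± √145) / (-2).
So r = -√(145)/2 - 11/2 ≈ -11.5208 or r = -11/2 + √(145)/2 ≈ 0.5208.

r = -11.5208 or r = 0.5208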